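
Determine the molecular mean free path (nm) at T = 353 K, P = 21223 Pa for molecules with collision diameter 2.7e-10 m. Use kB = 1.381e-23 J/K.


Mean free path: lambda = kB*T / (sqrt(2) * pi * d^2 * P)
lambda = 1.381e-23 * 353 / (sqrt(2) * pi * (2.7e-10)^2 * 21223)
lambda = 7.09201e-07 m
lambda = 709.2 nm

709.2


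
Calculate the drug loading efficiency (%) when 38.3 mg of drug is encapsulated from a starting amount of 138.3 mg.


Drug loading efficiency = (drug loaded / drug initial) * 100
DLE = 38.3 / 138.3 * 100
DLE = 0.2769 * 100
DLE = 27.69%

27.69


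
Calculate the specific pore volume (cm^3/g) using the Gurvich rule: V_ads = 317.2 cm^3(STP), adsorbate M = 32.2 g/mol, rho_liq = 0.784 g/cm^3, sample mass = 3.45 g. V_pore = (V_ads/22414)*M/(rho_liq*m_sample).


Moles adsorbed n = V_ads / 22414 = 317.2 / 22414 = 1.415187e-02 mol
Liquid volume V_liq = n * M / rho_liq = 1.415187e-02 * 32.2 / 0.784 = 0.58124 cm^3
Specific pore volume V_pore = V_liq / m_sample = 0.58124 / 3.45
V_pore = 0.1685 cm^3/g

0.1685


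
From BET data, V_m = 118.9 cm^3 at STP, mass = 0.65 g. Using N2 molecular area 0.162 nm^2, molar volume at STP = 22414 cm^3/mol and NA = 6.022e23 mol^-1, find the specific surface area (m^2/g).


Number of moles in monolayer = V_m / 22414 = 118.9 / 22414 = 0.00530472
Number of molecules = moles * NA = 0.00530472 * 6.022e23
SA = molecules * sigma / mass
SA = (118.9 / 22414) * 6.022e23 * 0.162e-18 / 0.65
SA = 796.2 m^2/g

796.2


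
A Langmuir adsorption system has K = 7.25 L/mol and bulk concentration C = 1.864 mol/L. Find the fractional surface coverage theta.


Langmuir isotherm: theta = K*C / (1 + K*C)
K*C = 7.25 * 1.864 = 13.514
theta = 13.514 / (1 + 13.514) = 13.514 / 14.514
theta = 0.9311

0.9311


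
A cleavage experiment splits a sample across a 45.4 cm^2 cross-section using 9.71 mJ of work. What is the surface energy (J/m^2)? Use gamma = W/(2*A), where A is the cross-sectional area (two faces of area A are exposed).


Convert: A = 45.4 cm^2 = 0.00454 m^2, W = 9.71 mJ = 0.00971 J
Cleaving exposes two faces of area A, so total new surface = 2*A and gamma = W / (2*A)
gamma = 0.00971 / (2 * 0.00454)
gamma = 1.069 J/m^2

1.069


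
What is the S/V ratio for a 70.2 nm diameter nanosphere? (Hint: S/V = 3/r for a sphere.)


Radius r = 70.2/2 = 35.1 nm
S/V = 3 / r = 3 / 35.1
S/V = 0.0855 nm^-1

0.0855


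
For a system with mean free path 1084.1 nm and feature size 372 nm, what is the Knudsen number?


Knudsen number Kn = lambda / L
Kn = 1084.1 / 372
Kn = 2.9142

2.9142


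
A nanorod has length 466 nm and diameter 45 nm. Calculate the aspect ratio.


Aspect ratio AR = length / diameter
AR = 466 / 45
AR = 10.36

10.36


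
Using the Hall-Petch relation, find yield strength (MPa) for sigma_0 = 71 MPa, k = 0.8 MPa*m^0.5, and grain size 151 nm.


d = 151 nm = 1.51e-07 m
sqrt(d) = 0.0003885872
Hall-Petch contribution = k / sqrt(d) = 0.8 / 0.0003885872 = 2058.7 MPa
sigma = sigma_0 + k/sqrt(d) = 71 + 2058.7 = 2129.7 MPa

2129.7


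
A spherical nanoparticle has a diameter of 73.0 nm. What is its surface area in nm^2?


Radius r = 73.0/2 = 36.5 nm
Surface area SA = 4 * pi * r^2
SA = 4 * pi * (36.5)^2
SA = 16741.55 nm^2

16741.55


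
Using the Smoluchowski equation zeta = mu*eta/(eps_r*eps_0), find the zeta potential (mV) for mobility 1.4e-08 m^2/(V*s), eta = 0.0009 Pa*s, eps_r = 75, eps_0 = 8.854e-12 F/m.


Smoluchowski equation: zeta = mu * eta / (eps_r * eps_0)
zeta = 1.4e-08 * 0.0009 / (75 * 8.854e-12)
zeta = 0.018974 V = 18.97 mV

18.97


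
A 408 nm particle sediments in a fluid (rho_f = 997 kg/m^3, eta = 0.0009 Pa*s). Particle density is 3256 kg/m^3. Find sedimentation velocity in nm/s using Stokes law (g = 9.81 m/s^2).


Radius R = 408/2 nm = 2.04e-07 m
Density difference = 3256 - 997 = 2259 kg/m^3
v = 2 * R^2 * (rho_p - rho_f) * g / (9 * eta)
v = 2 * (2.04e-07)^2 * 2259 * 9.81 / (9 * 0.0009)
v = 2.27714e-07 m/s = 227.7144 nm/s

227.7144


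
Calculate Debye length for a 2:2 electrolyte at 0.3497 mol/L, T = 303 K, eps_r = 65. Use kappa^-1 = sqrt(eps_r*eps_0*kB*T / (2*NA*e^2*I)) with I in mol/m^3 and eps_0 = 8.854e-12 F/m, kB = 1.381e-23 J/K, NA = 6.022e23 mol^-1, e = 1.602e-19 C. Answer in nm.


Ionic strength I = 0.3497 * 2^2 * 1000 = 1398.8 mol/m^3
kappa^-1 = sqrt(65 * 8.854e-12 * 1.381e-23 * 303 / (2 * 6.022e23 * (1.602e-19)^2 * 1398.8))
kappa^-1 = 0.236 nm

0.236


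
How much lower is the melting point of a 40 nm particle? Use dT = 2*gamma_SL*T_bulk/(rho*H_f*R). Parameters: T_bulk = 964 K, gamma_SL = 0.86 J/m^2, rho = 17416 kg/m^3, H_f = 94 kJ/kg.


Radius R = 40/2 = 20 nm = 2e-08 m
Convert H_f = 94 kJ/kg = 94000 J/kg
dT = 2 * gamma_SL * T_bulk / (rho * H_f * R)
dT = 2 * 0.86 * 964 / (17416 * 94000 * 2e-08)
dT = 50.6 K

50.6


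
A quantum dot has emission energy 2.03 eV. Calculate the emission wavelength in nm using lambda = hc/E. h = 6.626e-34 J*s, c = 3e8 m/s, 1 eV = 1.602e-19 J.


Convert energy: E = 2.03 eV = 2.03 * 1.602e-19 = 3.25206e-19 J
lambda = h*c / E = 6.626e-34 * 3e8 / 3.25206e-19
lambda = 6.11243e-07 m = 611.2 nm

611.2


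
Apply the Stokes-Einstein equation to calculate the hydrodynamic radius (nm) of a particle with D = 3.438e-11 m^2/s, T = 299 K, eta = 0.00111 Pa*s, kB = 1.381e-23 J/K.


Stokes-Einstein: R = kB*T / (6*pi*eta*D)
R = 1.381e-23 * 299 / (6 * pi * 0.00111 * 3.438e-11)
R = 5.7403e-09 m = 5.74 nm

5.74


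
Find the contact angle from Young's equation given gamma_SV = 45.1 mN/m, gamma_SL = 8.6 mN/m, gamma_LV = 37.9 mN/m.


cos(theta) = (gamma_SV - gamma_SL) / gamma_LV
cos(theta) = (45.1 - 8.6) / 37.9
cos(theta) = 0.963061
theta = arccos(0.963061) = 15.62 degrees

15.62


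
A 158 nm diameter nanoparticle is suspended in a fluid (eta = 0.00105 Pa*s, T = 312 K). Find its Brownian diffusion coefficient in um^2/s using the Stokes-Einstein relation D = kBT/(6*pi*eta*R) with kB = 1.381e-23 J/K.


Radius R = 158/2 = 79 nm = 7.9e-08 m
D = kB*T / (6*pi*eta*R)
D = 1.381e-23 * 312 / (6 * pi * 0.00105 * 7.9e-08)
D = 2.75569e-12 m^2/s = 2.756 um^2/s

2.756


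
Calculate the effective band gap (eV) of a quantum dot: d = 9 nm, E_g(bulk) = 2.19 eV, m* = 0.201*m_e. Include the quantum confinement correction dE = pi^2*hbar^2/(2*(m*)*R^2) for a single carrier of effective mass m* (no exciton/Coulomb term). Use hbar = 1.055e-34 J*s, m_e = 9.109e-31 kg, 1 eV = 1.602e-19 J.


Radius R = 9/2 nm = 4.5e-09 m
Confinement energy dE = pi^2 * hbar^2 / (2 * m_eff * m_e * R^2)
dE = pi^2 * (1.055e-34)^2 / (2 * 0.201 * 9.109e-31 * (4.5e-09)^2) J, divided by 1.602e-19 J/eV
dE = 0.0925 eV
Total band gap = E_g(bulk) + dE = 2.19 + 0.0925 = 2.2825 eV

2.2825


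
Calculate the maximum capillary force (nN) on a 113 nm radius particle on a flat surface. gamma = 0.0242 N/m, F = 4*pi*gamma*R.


Convert radius: R = 113 nm = 1.13e-07 m
F = 4 * pi * gamma * R
F = 4 * pi * 0.0242 * 1.13e-07
F = 3.4364e-08 N = 34.364 nN

34.364


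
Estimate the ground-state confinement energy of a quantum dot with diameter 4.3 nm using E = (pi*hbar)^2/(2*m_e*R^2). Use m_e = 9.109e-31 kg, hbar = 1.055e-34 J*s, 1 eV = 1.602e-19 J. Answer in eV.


Radius R = 4.3/2 = 2.15 nm = 2.15e-09 m
E = (pi * 1.055e-34)^2 / (2 * 9.109e-31 * (2.15e-09)^2)
E(J) = 1.30445e-20
E = E(J) / 1.602e-19 = 0.0814 eV

0.0814


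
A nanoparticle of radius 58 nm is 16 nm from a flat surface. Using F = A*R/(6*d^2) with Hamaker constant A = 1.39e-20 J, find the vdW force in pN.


Convert to SI: R = 58 nm = 5.8e-08 m, d = 16 nm = 1.6e-08 m
F = A * R / (6 * d^2)
F = 1.39e-20 * 5.8e-08 / (6 * (1.6e-08)^2)
F = 5.2487e-13 N = 0.525 pN

0.525


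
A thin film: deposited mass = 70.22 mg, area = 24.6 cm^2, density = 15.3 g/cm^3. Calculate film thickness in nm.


Convert: m = 70.22 mg = 7.0220e-05 kg, A = 24.6 cm^2 = 2.4600e-03 m^2, rho = 15.3 g/cm^3 = 15300 kg/m^3
t = m / (A * rho)
t = 7.0220e-05 / (2.4600e-03 * 15300)
t = 1.8657e-06 m = 1865.7 nm

1865.7


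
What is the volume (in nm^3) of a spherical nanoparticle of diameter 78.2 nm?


Radius r = 78.2/2 = 39.1 nm
Volume V = (4/3) * pi * r^3
V = (4/3) * pi * (39.1)^3
V = 250391.1 nm^3

250391.1


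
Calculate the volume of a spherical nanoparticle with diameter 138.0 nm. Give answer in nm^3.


Radius r = 138.0/2 = 69 nm
Volume V = (4/3) * pi * r^3
V = (4/3) * pi * (69)^3
V = 1376055.28 nm^3

1376055.28


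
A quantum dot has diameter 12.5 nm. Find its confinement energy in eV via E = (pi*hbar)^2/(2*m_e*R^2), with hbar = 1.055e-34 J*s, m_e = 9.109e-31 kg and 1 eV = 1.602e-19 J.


Radius R = 12.5/2 = 6.25 nm = 6.25e-09 m
E = (pi * 1.055e-34)^2 / (2 * 9.109e-31 * (6.25e-09)^2)
E(J) = 1.54363e-21
E = E(J) / 1.602e-19 = 0.0096 eV

0.0096


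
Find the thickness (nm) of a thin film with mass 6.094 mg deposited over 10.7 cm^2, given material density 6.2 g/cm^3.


Convert: m = 6.094 mg = 6.0940e-06 kg, A = 10.7 cm^2 = 1.0700e-03 m^2, rho = 6.2 g/cm^3 = 6200 kg/m^3
t = m / (A * rho)
t = 6.0940e-06 / (1.0700e-03 * 6200)
t = 9.1860e-07 m = 918.6 nm

918.6


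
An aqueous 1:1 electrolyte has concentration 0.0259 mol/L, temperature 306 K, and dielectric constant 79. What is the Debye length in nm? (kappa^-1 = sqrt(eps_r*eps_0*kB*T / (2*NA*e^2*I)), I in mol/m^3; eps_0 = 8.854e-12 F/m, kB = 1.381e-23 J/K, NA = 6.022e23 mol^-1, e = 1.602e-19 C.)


Ionic strength I = 0.0259 * 1^2 * 1000 = 25.9 mol/m^3
kappa^-1 = sqrt(79 * 8.854e-12 * 1.381e-23 * 306 / (2 * 6.022e23 * (1.602e-19)^2 * 25.9))
kappa^-1 = 1.922 nm

1.922


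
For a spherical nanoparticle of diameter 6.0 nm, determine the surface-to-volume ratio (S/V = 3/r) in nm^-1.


Radius r = 6.0/2 = 3 nm
S/V = 3 / r = 3 / 3
S/V = 1.0 nm^-1

1.0


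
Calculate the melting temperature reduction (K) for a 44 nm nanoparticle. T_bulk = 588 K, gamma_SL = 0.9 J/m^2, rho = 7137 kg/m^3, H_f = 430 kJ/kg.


Radius R = 44/2 = 22 nm = 2.2e-08 m
Convert H_f = 430 kJ/kg = 430000 J/kg
dT = 2 * gamma_SL * T_bulk / (rho * H_f * R)
dT = 2 * 0.9 * 588 / (7137 * 430000 * 2.2e-08)
dT = 15.7 K

15.7


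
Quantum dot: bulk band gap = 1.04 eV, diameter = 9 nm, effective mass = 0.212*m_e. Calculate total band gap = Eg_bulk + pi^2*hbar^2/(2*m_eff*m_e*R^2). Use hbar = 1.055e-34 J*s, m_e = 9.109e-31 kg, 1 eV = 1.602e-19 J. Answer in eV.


Radius R = 9/2 nm = 4.5e-09 m
Confinement energy dE = pi^2 * hbar^2 / (2 * m_eff * m_e * R^2)
dE = pi^2 * (1.055e-34)^2 / (2 * 0.212 * 9.109e-31 * (4.5e-09)^2) J, divided by 1.602e-19 J/eV
dE = 0.0877 eV
Total band gap = E_g(bulk) + dE = 1.04 + 0.0877 = 1.1277 eV

1.1277


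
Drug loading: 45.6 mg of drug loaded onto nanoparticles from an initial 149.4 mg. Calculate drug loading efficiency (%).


Drug loading efficiency = (drug loaded / drug initial) * 100
DLE = 45.6 / 149.4 * 100
DLE = 0.3052 * 100
DLE = 30.52%

30.52


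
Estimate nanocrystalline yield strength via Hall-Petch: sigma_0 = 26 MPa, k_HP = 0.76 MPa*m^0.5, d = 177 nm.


d = 177 nm = 1.77e-07 m
sqrt(d) = 0.0004207137
Hall-Petch contribution = k / sqrt(d) = 0.76 / 0.0004207137 = 1806.5 MPa
sigma = sigma_0 + k/sqrt(d) = 26 + 1806.5 = 1832.5 MPa

1832.5


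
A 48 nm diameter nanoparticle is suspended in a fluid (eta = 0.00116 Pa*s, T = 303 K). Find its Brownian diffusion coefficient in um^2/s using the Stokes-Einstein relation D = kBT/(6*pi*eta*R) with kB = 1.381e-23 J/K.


Radius R = 48/2 = 24 nm = 2.4e-08 m
D = kB*T / (6*pi*eta*R)
D = 1.381e-23 * 303 / (6 * pi * 0.00116 * 2.4e-08)
D = 7.97381e-12 m^2/s = 7.974 um^2/s

7.974


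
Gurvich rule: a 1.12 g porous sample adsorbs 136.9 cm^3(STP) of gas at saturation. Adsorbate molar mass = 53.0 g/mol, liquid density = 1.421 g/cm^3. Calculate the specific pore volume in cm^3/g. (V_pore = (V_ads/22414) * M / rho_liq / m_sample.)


Moles adsorbed n = V_ads / 22414 = 136.9 / 22414 = 6.107790e-03 mol
Liquid volume V_liq = n * M / rho_liq = 6.107790e-03 * 53.0 / 1.421 = 0.22781 cm^3
Specific pore volume V_pore = V_liq / m_sample = 0.22781 / 1.12
V_pore = 0.2034 cm^3/g

0.2034


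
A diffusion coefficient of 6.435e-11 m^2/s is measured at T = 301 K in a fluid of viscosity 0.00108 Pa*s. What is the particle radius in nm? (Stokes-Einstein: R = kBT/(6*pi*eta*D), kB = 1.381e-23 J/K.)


Stokes-Einstein: R = kB*T / (6*pi*eta*D)
R = 1.381e-23 * 301 / (6 * pi * 0.00108 * 6.435e-11)
R = 3.17312e-09 m = 3.17 nm

3.17


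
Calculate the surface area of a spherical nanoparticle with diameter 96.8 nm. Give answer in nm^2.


Radius r = 96.8/2 = 48.4 nm
Surface area SA = 4 * pi * r^2
SA = 4 * pi * (48.4)^2
SA = 29437.48 nm^2

29437.48


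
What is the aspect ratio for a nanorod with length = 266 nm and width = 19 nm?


Aspect ratio AR = length / diameter
AR = 266 / 19
AR = 14.0

14.0


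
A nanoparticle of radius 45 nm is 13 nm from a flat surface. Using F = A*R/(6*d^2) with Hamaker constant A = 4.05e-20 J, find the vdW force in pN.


Convert to SI: R = 45 nm = 4.5e-08 m, d = 13 nm = 1.3e-08 m
F = A * R / (6 * d^2)
F = 4.05e-20 * 4.5e-08 / (6 * (1.3e-08)^2)
F = 1.79734e-12 N = 1.797 pN

1.797


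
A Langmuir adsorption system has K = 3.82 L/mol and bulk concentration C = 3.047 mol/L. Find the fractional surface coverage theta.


Langmuir isotherm: theta = K*C / (1 + K*C)
K*C = 3.82 * 3.047 = 11.63954
theta = 11.63954 / (1 + 11.63954) = 11.63954 / 12.63954
theta = 0.9209

0.9209


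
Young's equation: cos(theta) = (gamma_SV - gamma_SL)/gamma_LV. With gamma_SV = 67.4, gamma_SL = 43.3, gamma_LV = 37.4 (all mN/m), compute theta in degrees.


cos(theta) = (gamma_SV - gamma_SL) / gamma_LV
cos(theta) = (67.4 - 43.3) / 37.4
cos(theta) = 0.644385
theta = arccos(0.644385) = 49.88 degrees

49.88


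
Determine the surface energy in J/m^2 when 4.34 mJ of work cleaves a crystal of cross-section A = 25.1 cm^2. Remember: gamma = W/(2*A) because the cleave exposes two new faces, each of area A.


Convert: A = 25.1 cm^2 = 0.00251 m^2, W = 4.34 mJ = 0.00434 J
Cleaving exposes two faces of area A, so total new surface = 2*A and gamma = W / (2*A)
gamma = 0.00434 / (2 * 0.00251)
gamma = 0.865 J/m^2

0.865


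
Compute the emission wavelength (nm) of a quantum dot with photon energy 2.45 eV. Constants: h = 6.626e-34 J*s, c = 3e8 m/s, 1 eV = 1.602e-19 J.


Convert energy: E = 2.45 eV = 2.45 * 1.602e-19 = 3.9249e-19 J
lambda = h*c / E = 6.626e-34 * 3e8 / 3.9249e-19
lambda = 5.06459e-07 m = 506.5 nm

506.5


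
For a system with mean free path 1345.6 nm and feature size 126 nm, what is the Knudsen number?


Knudsen number Kn = lambda / L
Kn = 1345.6 / 126
Kn = 10.6794

10.6794


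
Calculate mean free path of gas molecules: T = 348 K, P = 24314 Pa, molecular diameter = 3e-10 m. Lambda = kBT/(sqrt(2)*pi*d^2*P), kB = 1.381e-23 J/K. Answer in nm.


Mean free path: lambda = kB*T / (sqrt(2) * pi * d^2 * P)
lambda = 1.381e-23 * 348 / (sqrt(2) * pi * (3e-10)^2 * 24314)
lambda = 4.94321e-07 m
lambda = 494.32 nm

494.32


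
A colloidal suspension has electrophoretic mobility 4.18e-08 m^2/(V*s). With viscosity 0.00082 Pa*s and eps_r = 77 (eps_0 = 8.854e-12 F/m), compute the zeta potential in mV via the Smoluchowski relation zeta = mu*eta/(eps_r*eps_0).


Smoluchowski equation: zeta = mu * eta / (eps_r * eps_0)
zeta = 4.18e-08 * 0.00082 / (77 * 8.854e-12)
zeta = 0.050276 V = 50.28 mV

50.28


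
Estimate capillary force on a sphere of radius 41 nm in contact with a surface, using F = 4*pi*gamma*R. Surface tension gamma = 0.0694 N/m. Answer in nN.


Convert radius: R = 41 nm = 4.1e-08 m
F = 4 * pi * gamma * R
F = 4 * pi * 0.0694 * 4.1e-08
F = 3.57564e-08 N = 35.7564 nN

35.7564


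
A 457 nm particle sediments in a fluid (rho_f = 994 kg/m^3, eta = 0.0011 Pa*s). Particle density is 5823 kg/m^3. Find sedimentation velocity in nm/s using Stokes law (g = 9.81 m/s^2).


Radius R = 457/2 nm = 2.285e-07 m
Density difference = 5823 - 994 = 4829 kg/m^3
v = 2 * R^2 * (rho_p - rho_f) * g / (9 * eta)
v = 2 * (2.285e-07)^2 * 4829 * 9.81 / (9 * 0.0011)
v = 4.99682e-07 m/s = 499.6817 nm/s

499.6817


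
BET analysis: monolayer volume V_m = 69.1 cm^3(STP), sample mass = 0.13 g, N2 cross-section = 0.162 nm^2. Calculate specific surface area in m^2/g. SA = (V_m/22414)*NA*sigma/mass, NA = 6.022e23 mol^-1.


Number of moles in monolayer = V_m / 22414 = 69.1 / 22414 = 0.00308289
Number of molecules = moles * NA = 0.00308289 * 6.022e23
SA = molecules * sigma / mass
SA = (69.1 / 22414) * 6.022e23 * 0.162e-18 / 0.13
SA = 2313.5 m^2/g

2313.5


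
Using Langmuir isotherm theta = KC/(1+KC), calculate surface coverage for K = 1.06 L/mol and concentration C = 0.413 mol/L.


Langmuir isotherm: theta = K*C / (1 + K*C)
K*C = 1.06 * 0.413 = 0.43778
theta = 0.43778 / (1 + 0.43778) = 0.43778 / 1.43778
theta = 0.3045

0.3045


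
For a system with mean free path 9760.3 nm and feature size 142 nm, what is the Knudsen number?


Knudsen number Kn = lambda / L
Kn = 9760.3 / 142
Kn = 68.7345

68.7345


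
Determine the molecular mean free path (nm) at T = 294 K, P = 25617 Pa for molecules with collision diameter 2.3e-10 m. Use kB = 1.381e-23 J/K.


Mean free path: lambda = kB*T / (sqrt(2) * pi * d^2 * P)
lambda = 1.381e-23 * 294 / (sqrt(2) * pi * (2.3e-10)^2 * 25617)
lambda = 6.74361e-07 m
lambda = 674.36 nm

674.36


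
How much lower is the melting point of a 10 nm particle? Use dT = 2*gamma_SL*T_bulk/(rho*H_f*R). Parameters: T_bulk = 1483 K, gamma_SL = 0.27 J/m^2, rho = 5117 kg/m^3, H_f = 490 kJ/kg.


Radius R = 10/2 = 5 nm = 5e-09 m
Convert H_f = 490 kJ/kg = 490000 J/kg
dT = 2 * gamma_SL * T_bulk / (rho * H_f * R)
dT = 2 * 0.27 * 1483 / (5117 * 490000 * 5e-09)
dT = 63.9 K

63.9


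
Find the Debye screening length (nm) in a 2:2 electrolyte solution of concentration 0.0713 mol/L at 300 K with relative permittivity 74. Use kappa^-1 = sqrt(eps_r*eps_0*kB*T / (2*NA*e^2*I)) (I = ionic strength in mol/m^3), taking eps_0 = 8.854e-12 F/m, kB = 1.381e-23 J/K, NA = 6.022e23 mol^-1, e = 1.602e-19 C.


Ionic strength I = 0.0713 * 2^2 * 1000 = 285.2 mol/m^3
kappa^-1 = sqrt(74 * 8.854e-12 * 1.381e-23 * 300 / (2 * 6.022e23 * (1.602e-19)^2 * 285.2))
kappa^-1 = 0.555 nm

0.555


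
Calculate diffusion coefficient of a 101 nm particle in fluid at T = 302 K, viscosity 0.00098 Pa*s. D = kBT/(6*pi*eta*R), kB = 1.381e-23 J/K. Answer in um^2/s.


Radius R = 101/2 = 50.5 nm = 5.05e-08 m
D = kB*T / (6*pi*eta*R)
D = 1.381e-23 * 302 / (6 * pi * 0.00098 * 5.05e-08)
D = 4.47077e-12 m^2/s = 4.471 um^2/s

4.471


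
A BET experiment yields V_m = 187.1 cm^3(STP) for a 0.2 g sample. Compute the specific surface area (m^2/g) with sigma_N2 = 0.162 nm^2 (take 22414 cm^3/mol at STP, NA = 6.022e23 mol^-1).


Number of moles in monolayer = V_m / 22414 = 187.1 / 22414 = 0.00834746
Number of molecules = moles * NA = 0.00834746 * 6.022e23
SA = molecules * sigma / mass
SA = (187.1 / 22414) * 6.022e23 * 0.162e-18 / 0.2
SA = 4071.7 m^2/g

4071.7


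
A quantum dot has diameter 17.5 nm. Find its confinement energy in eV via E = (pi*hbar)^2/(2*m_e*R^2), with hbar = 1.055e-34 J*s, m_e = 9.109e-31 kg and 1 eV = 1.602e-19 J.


Radius R = 17.5/2 = 8.75 nm = 8.75e-09 m
E = (pi * 1.055e-34)^2 / (2 * 9.109e-31 * (8.75e-09)^2)
E(J) = 7.87568e-22
E = E(J) / 1.602e-19 = 0.0049 eV

0.0049


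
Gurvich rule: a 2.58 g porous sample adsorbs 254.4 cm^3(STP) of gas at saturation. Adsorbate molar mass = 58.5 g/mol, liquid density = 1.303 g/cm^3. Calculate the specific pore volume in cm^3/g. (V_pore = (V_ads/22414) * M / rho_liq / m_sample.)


Moles adsorbed n = V_ads / 22414 = 254.4 / 22414 = 1.135005e-02 mol
Liquid volume V_liq = n * M / rho_liq = 1.135005e-02 * 58.5 / 1.303 = 0.50958 cm^3
Specific pore volume V_pore = V_liq / m_sample = 0.50958 / 2.58
V_pore = 0.1975 cm^3/g

0.1975


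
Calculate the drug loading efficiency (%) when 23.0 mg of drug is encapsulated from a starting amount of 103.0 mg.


Drug loading efficiency = (drug loaded / drug initial) * 100
DLE = 23.0 / 103.0 * 100
DLE = 0.2233 * 100
DLE = 22.33%

22.33


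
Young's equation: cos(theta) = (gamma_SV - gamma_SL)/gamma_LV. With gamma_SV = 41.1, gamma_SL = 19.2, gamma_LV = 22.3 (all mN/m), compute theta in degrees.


cos(theta) = (gamma_SV - gamma_SL) / gamma_LV
cos(theta) = (41.1 - 19.2) / 22.3
cos(theta) = 0.982063
theta = arccos(0.982063) = 10.87 degrees

10.87


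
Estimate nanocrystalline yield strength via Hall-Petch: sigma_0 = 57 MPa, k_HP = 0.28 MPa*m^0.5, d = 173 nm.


d = 173 nm = 1.73e-07 m
sqrt(d) = 0.0004159327
Hall-Petch contribution = k / sqrt(d) = 0.28 / 0.0004159327 = 673.2 MPa
sigma = sigma_0 + k/sqrt(d) = 57 + 673.2 = 730.2 MPa

730.2


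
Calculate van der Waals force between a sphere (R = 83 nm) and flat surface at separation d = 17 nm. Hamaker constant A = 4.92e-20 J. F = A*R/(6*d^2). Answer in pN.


Convert to SI: R = 83 nm = 8.3e-08 m, d = 17 nm = 1.7e-08 m
F = A * R / (6 * d^2)
F = 4.92e-20 * 8.3e-08 / (6 * (1.7e-08)^2)
F = 2.35502e-12 N = 2.355 pN

2.355


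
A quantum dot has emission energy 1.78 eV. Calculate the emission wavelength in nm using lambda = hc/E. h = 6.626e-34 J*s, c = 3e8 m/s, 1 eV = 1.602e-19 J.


Convert energy: E = 1.78 eV = 1.78 * 1.602e-19 = 2.85156e-19 J
lambda = h*c / E = 6.626e-34 * 3e8 / 2.85156e-19
lambda = 6.97092e-07 m = 697.1 nm

697.1


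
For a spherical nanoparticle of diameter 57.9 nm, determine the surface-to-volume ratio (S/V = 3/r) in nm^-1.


Radius r = 57.9/2 = 28.95 nm
S/V = 3 / r = 3 / 28.95
S/V = 0.1036 nm^-1

0.1036


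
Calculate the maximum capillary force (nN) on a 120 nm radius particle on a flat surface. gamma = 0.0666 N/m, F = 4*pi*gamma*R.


Convert radius: R = 120 nm = 1.2e-07 m
F = 4 * pi * gamma * R
F = 4 * pi * 0.0666 * 1.2e-07
F = 1.0043e-07 N = 100.4304 nN

100.4304


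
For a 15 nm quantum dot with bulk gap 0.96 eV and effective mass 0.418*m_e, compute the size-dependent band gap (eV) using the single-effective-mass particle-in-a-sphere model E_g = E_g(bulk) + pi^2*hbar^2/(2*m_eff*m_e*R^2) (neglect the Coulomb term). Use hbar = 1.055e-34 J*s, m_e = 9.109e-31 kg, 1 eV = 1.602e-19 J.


Radius R = 15/2 nm = 7.5e-09 m
Confinement energy dE = pi^2 * hbar^2 / (2 * m_eff * m_e * R^2)
dE = pi^2 * (1.055e-34)^2 / (2 * 0.418 * 9.109e-31 * (7.5e-09)^2) J, divided by 1.602e-19 J/eV
dE = 0.016 eV
Total band gap = E_g(bulk) + dE = 0.96 + 0.016 = 0.976 eV

0.976


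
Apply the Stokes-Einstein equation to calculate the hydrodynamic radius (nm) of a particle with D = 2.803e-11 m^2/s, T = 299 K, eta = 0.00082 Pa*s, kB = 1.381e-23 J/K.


Stokes-Einstein: R = kB*T / (6*pi*eta*D)
R = 1.381e-23 * 299 / (6 * pi * 0.00082 * 2.803e-11)
R = 9.53074e-09 m = 9.53 nm

9.53


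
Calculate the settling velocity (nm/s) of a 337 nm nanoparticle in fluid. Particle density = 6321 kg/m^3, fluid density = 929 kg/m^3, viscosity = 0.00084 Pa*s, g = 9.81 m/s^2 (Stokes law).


Radius R = 337/2 nm = 1.685e-07 m
Density difference = 6321 - 929 = 5392 kg/m^3
v = 2 * R^2 * (rho_p - rho_f) * g / (9 * eta)
v = 2 * (1.685e-07)^2 * 5392 * 9.81 / (9 * 0.00084)
v = 3.97308e-07 m/s = 397.3076 nm/s

397.3076


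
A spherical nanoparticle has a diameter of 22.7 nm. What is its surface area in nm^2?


Radius r = 22.7/2 = 11.35 nm
Surface area SA = 4 * pi * r^2
SA = 4 * pi * (11.35)^2
SA = 1618.83 nm^2

1618.83


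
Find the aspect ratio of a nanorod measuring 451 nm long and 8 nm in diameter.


Aspect ratio AR = length / diameter
AR = 451 / 8
AR = 56.38

56.38


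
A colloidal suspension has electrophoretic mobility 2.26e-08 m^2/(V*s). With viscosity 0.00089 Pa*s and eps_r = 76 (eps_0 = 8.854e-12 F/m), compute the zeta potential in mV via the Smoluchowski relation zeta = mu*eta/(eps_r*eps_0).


Smoluchowski equation: zeta = mu * eta / (eps_r * eps_0)
zeta = 2.26e-08 * 0.00089 / (76 * 8.854e-12)
zeta = 0.029891 V = 29.89 mV

29.89


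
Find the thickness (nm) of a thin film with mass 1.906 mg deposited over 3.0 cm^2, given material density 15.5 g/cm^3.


Convert: m = 1.906 mg = 1.9060e-06 kg, A = 3.0 cm^2 = 3.0000e-04 m^2, rho = 15.5 g/cm^3 = 15500 kg/m^3
t = m / (A * rho)
t = 1.9060e-06 / (3.0000e-04 * 15500)
t = 4.0989e-07 m = 409.9 nm

409.9


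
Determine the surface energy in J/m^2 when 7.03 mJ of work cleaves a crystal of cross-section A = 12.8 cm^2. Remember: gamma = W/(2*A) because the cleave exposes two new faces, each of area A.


Convert: A = 12.8 cm^2 = 0.00128 m^2, W = 7.03 mJ = 0.00703 J
Cleaving exposes two faces of area A, so total new surface = 2*A and gamma = W / (2*A)
gamma = 0.00703 / (2 * 0.00128)
gamma = 2.746 J/m^2

2.746


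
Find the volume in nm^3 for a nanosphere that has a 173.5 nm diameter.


Radius r = 173.5/2 = 86.75 nm
Volume V = (4/3) * pi * r^3
V = (4/3) * pi * (86.75)^3
V = 2734620.47 nm^3

2734620.47


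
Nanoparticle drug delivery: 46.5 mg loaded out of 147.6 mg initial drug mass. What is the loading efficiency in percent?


Drug loading efficiency = (drug loaded / drug initial) * 100
DLE = 46.5 / 147.6 * 100
DLE = 0.315 * 100
DLE = 31.5%

31.5


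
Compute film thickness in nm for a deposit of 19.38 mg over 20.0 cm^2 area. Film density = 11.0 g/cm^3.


Convert: m = 19.38 mg = 1.9380e-05 kg, A = 20.0 cm^2 = 2.0000e-03 m^2, rho = 11.0 g/cm^3 = 11000 kg/m^3
t = m / (A * rho)
t = 1.9380e-05 / (2.0000e-03 * 11000)
t = 8.8091e-07 m = 880.9 nm

880.9


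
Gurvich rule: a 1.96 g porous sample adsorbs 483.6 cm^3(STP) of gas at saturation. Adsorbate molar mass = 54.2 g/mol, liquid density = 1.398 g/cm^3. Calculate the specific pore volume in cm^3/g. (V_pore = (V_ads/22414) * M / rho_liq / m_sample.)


Moles adsorbed n = V_ads / 22414 = 483.6 / 22414 = 2.157580e-02 mol
Liquid volume V_liq = n * M / rho_liq = 2.157580e-02 * 54.2 / 1.398 = 0.83649 cm^3
Specific pore volume V_pore = V_liq / m_sample = 0.83649 / 1.96
V_pore = 0.4268 cm^3/g

0.4268


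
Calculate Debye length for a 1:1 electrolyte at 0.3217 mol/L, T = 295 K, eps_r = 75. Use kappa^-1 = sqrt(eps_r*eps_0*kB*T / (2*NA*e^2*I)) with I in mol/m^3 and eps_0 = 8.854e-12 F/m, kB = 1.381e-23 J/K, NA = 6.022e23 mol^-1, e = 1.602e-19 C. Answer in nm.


Ionic strength I = 0.3217 * 1^2 * 1000 = 321.7 mol/m^3
kappa^-1 = sqrt(75 * 8.854e-12 * 1.381e-23 * 295 / (2 * 6.022e23 * (1.602e-19)^2 * 321.7))
kappa^-1 = 0.522 nm

0.522


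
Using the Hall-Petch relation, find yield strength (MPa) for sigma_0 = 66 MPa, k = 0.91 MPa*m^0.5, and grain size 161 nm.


d = 161 nm = 1.61e-07 m
sqrt(d) = 0.0004012481
Hall-Petch contribution = k / sqrt(d) = 0.91 / 0.0004012481 = 2267.9 MPa
sigma = sigma_0 + k/sqrt(d) = 66 + 2267.9 = 2333.9 MPa

2333.9


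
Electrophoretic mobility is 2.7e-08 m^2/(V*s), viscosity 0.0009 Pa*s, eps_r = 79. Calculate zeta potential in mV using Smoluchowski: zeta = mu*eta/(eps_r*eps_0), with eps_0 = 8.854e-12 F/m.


Smoluchowski equation: zeta = mu * eta / (eps_r * eps_0)
zeta = 2.7e-08 * 0.0009 / (79 * 8.854e-12)
zeta = 0.034741 V = 34.74 mV

34.74


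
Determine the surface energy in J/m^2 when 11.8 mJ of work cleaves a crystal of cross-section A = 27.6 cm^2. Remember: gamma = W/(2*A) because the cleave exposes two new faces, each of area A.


Convert: A = 27.6 cm^2 = 0.00276 m^2, W = 11.8 mJ = 0.0118 J
Cleaving exposes two faces of area A, so total new surface = 2*A and gamma = W / (2*A)
gamma = 0.0118 / (2 * 0.00276)
gamma = 2.138 J/m^2

2.138


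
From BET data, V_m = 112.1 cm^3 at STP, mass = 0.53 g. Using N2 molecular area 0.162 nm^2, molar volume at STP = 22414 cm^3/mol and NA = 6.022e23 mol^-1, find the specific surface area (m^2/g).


Number of moles in monolayer = V_m / 22414 = 112.1 / 22414 = 0.00500134
Number of molecules = moles * NA = 0.00500134 * 6.022e23
SA = molecules * sigma / mass
SA = (112.1 / 22414) * 6.022e23 * 0.162e-18 / 0.53
SA = 920.6 m^2/g

920.6


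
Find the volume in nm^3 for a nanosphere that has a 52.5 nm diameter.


Radius r = 52.5/2 = 26.25 nm
Volume V = (4/3) * pi * r^3
V = (4/3) * pi * (26.25)^3
V = 75766.38 nm^3

75766.38


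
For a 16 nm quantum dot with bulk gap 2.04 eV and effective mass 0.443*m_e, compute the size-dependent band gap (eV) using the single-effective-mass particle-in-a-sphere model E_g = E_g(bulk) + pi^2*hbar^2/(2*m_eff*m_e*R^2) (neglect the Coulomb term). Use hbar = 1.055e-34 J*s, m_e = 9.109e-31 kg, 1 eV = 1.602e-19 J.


Radius R = 16/2 nm = 8e-09 m
Confinement energy dE = pi^2 * hbar^2 / (2 * m_eff * m_e * R^2)
dE = pi^2 * (1.055e-34)^2 / (2 * 0.443 * 9.109e-31 * (8e-09)^2) J, divided by 1.602e-19 J/eV
dE = 0.0133 eV
Total band gap = E_g(bulk) + dE = 2.04 + 0.0133 = 2.0533 eV

2.0533


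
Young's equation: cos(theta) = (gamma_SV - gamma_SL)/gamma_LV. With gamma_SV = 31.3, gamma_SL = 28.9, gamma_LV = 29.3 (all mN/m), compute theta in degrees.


cos(theta) = (gamma_SV - gamma_SL) / gamma_LV
cos(theta) = (31.3 - 28.9) / 29.3
cos(theta) = 0.081911
theta = arccos(0.081911) = 85.3 degrees

85.3


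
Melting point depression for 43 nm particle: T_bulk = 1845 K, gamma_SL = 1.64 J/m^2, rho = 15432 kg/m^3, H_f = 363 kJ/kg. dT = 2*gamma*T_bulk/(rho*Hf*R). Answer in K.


Radius R = 43/2 = 21.5 nm = 2.15e-08 m
Convert H_f = 363 kJ/kg = 363000 J/kg
dT = 2 * gamma_SL * T_bulk / (rho * H_f * R)
dT = 2 * 1.64 * 1845 / (15432 * 363000 * 2.15e-08)
dT = 50.2 K

50.2


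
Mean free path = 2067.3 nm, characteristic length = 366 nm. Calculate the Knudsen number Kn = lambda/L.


Knudsen number Kn = lambda / L
Kn = 2067.3 / 366
Kn = 5.6484

5.6484


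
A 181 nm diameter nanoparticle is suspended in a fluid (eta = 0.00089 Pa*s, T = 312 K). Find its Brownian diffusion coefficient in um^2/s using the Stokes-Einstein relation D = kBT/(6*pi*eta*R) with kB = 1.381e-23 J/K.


Radius R = 181/2 = 90.5 nm = 9.05e-08 m
D = kB*T / (6*pi*eta*R)
D = 1.381e-23 * 312 / (6 * pi * 0.00089 * 9.05e-08)
D = 2.83797e-12 m^2/s = 2.838 um^2/s

2.838


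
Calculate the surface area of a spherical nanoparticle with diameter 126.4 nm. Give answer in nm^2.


Radius r = 126.4/2 = 63.2 nm
Surface area SA = 4 * pi * r^2
SA = 4 * pi * (63.2)^2
SA = 50193.1 nm^2

50193.1


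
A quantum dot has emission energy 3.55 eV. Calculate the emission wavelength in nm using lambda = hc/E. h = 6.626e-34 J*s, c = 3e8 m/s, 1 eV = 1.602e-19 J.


Convert energy: E = 3.55 eV = 3.55 * 1.602e-19 = 5.6871e-19 J
lambda = h*c / E = 6.626e-34 * 3e8 / 5.6871e-19
lambda = 3.49528e-07 m = 349.5 nm

349.5


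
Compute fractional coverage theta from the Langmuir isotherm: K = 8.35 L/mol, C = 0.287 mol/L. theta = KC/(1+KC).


Langmuir isotherm: theta = K*C / (1 + K*C)
K*C = 8.35 * 0.287 = 2.39645
theta = 2.39645 / (1 + 2.39645) = 2.39645 / 3.39645
theta = 0.7056

0.7056


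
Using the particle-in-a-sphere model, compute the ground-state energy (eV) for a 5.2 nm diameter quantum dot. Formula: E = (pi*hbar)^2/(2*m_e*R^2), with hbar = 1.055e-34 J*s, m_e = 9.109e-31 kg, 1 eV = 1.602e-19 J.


Radius R = 5.2/2 = 2.6 nm = 2.6e-09 m
E = (pi * 1.055e-34)^2 / (2 * 9.109e-31 * (2.6e-09)^2)
E(J) = 8.91984e-21
E = E(J) / 1.602e-19 = 0.0557 eV

0.0557


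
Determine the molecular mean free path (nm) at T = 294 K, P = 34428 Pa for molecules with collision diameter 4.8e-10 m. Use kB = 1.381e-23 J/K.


Mean free path: lambda = kB*T / (sqrt(2) * pi * d^2 * P)
lambda = 1.381e-23 * 294 / (sqrt(2) * pi * (4.8e-10)^2 * 34428)
lambda = 1.15208e-07 m
lambda = 115.21 nm

115.21


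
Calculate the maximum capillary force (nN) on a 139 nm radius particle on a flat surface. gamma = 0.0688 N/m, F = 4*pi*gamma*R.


Convert radius: R = 139 nm = 1.39e-07 m
F = 4 * pi * gamma * R
F = 4 * pi * 0.0688 * 1.39e-07
F = 1.20175e-07 N = 120.1747 nN

120.1747


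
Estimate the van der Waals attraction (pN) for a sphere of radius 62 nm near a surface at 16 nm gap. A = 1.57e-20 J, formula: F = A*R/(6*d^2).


Convert to SI: R = 62 nm = 6.2e-08 m, d = 16 nm = 1.6e-08 m
F = A * R / (6 * d^2)
F = 1.57e-20 * 6.2e-08 / (6 * (1.6e-08)^2)
F = 6.33724e-13 N = 0.634 pN

0.634


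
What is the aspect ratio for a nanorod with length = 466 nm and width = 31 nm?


Aspect ratio AR = length / diameter
AR = 466 / 31
AR = 15.03

15.03


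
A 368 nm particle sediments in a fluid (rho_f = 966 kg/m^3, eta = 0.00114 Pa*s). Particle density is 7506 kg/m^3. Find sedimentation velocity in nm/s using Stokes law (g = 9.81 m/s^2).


Radius R = 368/2 nm = 1.84e-07 m
Density difference = 7506 - 966 = 6540 kg/m^3
v = 2 * R^2 * (rho_p - rho_f) * g / (9 * eta)
v = 2 * (1.84e-07)^2 * 6540 * 9.81 / (9 * 0.00114)
v = 4.23414e-07 m/s = 423.4138 nm/s

423.4138


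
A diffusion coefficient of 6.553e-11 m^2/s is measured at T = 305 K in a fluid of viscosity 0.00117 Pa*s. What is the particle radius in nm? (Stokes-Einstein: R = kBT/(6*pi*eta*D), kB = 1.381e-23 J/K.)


Stokes-Einstein: R = kB*T / (6*pi*eta*D)
R = 1.381e-23 * 305 / (6 * pi * 0.00117 * 6.553e-11)
R = 2.91452e-09 m = 2.91 nm

2.91


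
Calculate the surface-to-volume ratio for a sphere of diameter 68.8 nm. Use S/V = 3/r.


Radius r = 68.8/2 = 34.4 nm
S/V = 3 / r = 3 / 34.4
S/V = 0.0872 nm^-1

0.0872


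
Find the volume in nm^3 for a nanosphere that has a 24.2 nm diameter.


Radius r = 24.2/2 = 12.1 nm
Volume V = (4/3) * pi * r^3
V = (4/3) * pi * (12.1)^3
V = 7420.7 nm^3

7420.7


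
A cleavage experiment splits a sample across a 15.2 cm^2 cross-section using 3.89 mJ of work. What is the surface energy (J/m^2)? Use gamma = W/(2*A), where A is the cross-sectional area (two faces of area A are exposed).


Convert: A = 15.2 cm^2 = 0.00152 m^2, W = 3.89 mJ = 0.00389 J
Cleaving exposes two faces of area A, so total new surface = 2*A and gamma = W / (2*A)
gamma = 0.00389 / (2 * 0.00152)
gamma = 1.28 J/m^2

1.28


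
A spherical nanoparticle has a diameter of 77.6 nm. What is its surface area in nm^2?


Radius r = 77.6/2 = 38.8 nm
Surface area SA = 4 * pi * r^2
SA = 4 * pi * (38.8)^2
SA = 18917.92 nm^2

18917.92


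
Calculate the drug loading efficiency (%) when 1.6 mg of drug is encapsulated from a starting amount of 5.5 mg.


Drug loading efficiency = (drug loaded / drug initial) * 100
DLE = 1.6 / 5.5 * 100
DLE = 0.2909 * 100
DLE = 29.09%

29.09


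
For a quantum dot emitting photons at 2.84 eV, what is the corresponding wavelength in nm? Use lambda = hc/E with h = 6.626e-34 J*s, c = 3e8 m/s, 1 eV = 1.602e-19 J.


Convert energy: E = 2.84 eV = 2.84 * 1.602e-19 = 4.54968e-19 J
lambda = h*c / E = 6.626e-34 * 3e8 / 4.54968e-19
lambda = 4.3691e-07 m = 436.9 nm

436.9


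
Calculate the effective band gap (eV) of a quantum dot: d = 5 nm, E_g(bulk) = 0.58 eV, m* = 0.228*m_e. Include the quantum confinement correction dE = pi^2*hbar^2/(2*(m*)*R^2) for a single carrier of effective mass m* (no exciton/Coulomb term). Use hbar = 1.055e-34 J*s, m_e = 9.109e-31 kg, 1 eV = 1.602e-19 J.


Radius R = 5/2 nm = 2.5e-09 m
Confinement energy dE = pi^2 * hbar^2 / (2 * m_eff * m_e * R^2)
dE = pi^2 * (1.055e-34)^2 / (2 * 0.228 * 9.109e-31 * (2.5e-09)^2) J, divided by 1.602e-19 J/eV
dE = 0.2641 eV
Total band gap = E_g(bulk) + dE = 0.58 + 0.2641 = 0.8441 eV

0.8441


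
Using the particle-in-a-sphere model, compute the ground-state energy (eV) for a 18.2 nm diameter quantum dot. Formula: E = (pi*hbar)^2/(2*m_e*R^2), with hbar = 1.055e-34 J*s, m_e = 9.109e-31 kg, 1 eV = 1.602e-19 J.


Radius R = 18.2/2 = 9.1 nm = 9.1e-09 m
E = (pi * 1.055e-34)^2 / (2 * 9.109e-31 * (9.1e-09)^2)
E(J) = 7.28151e-22
E = E(J) / 1.602e-19 = 0.0045 eV

0.0045


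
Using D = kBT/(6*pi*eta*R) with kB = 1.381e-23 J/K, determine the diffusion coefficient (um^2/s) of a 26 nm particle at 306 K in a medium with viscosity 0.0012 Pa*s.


Radius R = 26/2 = 13 nm = 1.3e-08 m
D = kB*T / (6*pi*eta*R)
D = 1.381e-23 * 306 / (6 * pi * 0.0012 * 1.3e-08)
D = 1.43711e-11 m^2/s = 14.371 um^2/s

14.371


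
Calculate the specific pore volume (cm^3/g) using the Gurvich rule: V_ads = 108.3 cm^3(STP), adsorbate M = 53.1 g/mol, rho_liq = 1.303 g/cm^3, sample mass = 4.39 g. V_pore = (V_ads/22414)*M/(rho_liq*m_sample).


Moles adsorbed n = V_ads / 22414 = 108.3 / 22414 = 4.831802e-03 mol
Liquid volume V_liq = n * M / rho_liq = 4.831802e-03 * 53.1 / 1.303 = 0.19691 cm^3
Specific pore volume V_pore = V_liq / m_sample = 0.19691 / 4.39
V_pore = 0.0449 cm^3/g

0.0449


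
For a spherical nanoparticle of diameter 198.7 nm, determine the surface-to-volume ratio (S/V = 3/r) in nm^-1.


Radius r = 198.7/2 = 99.35 nm
S/V = 3 / r = 3 / 99.35
S/V = 0.0302 nm^-1

0.0302


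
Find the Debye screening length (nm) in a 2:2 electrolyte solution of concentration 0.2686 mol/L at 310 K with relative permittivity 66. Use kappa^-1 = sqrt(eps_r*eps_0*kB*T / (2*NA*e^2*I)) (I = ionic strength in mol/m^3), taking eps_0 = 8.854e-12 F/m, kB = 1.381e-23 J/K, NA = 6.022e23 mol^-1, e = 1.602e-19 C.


Ionic strength I = 0.2686 * 2^2 * 1000 = 1074.4 mol/m^3
kappa^-1 = sqrt(66 * 8.854e-12 * 1.381e-23 * 310 / (2 * 6.022e23 * (1.602e-19)^2 * 1074.4))
kappa^-1 = 0.274 nm

0.274


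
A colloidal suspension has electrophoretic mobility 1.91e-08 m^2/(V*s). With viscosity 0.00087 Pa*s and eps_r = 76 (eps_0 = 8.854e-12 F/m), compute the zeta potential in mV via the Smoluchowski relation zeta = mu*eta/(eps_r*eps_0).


Smoluchowski equation: zeta = mu * eta / (eps_r * eps_0)
zeta = 1.91e-08 * 0.00087 / (76 * 8.854e-12)
zeta = 0.024694 V = 24.69 mV

24.69


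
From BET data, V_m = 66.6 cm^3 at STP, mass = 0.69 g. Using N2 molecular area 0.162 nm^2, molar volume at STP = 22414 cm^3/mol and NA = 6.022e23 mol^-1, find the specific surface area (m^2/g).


Number of moles in monolayer = V_m / 22414 = 66.6 / 22414 = 0.00297136
Number of molecules = moles * NA = 0.00297136 * 6.022e23
SA = molecules * sigma / mass
SA = (66.6 / 22414) * 6.022e23 * 0.162e-18 / 0.69
SA = 420.1 m^2/g

420.1


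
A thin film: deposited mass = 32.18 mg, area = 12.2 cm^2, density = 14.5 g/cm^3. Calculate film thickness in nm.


Convert: m = 32.18 mg = 3.2180e-05 kg, A = 12.2 cm^2 = 1.2200e-03 m^2, rho = 14.5 g/cm^3 = 14500 kg/m^3
t = m / (A * rho)
t = 3.2180e-05 / (1.2200e-03 * 14500)
t = 1.8191e-06 m = 1819.1 nm

1819.1


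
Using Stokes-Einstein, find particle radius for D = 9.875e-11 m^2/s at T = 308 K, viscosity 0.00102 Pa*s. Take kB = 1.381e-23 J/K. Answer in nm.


Stokes-Einstein: R = kB*T / (6*pi*eta*D)
R = 1.381e-23 * 308 / (6 * pi * 0.00102 * 9.875e-11)
R = 2.2403e-09 m = 2.24 nm

2.24


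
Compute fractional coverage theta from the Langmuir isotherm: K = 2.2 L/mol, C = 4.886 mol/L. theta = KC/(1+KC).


Langmuir isotherm: theta = K*C / (1 + K*C)
K*C = 2.2 * 4.886 = 10.7492
theta = 10.7492 / (1 + 10.7492) = 10.7492 / 11.7492
theta = 0.9149

0.9149


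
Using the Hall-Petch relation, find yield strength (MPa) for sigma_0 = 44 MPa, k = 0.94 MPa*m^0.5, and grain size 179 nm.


d = 179 nm = 1.79e-07 m
sqrt(d) = 0.0004230839
Hall-Petch contribution = k / sqrt(d) = 0.94 / 0.0004230839 = 2221.8 MPa
sigma = sigma_0 + k/sqrt(d) = 44 + 2221.8 = 2265.8 MPa

2265.8


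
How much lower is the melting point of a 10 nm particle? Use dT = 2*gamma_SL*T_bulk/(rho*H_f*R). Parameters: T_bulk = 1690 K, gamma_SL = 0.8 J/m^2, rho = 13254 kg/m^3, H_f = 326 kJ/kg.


Radius R = 10/2 = 5 nm = 5e-09 m
Convert H_f = 326 kJ/kg = 326000 J/kg
dT = 2 * gamma_SL * T_bulk / (rho * H_f * R)
dT = 2 * 0.8 * 1690 / (13254 * 326000 * 5e-09)
dT = 125.2 K

125.2


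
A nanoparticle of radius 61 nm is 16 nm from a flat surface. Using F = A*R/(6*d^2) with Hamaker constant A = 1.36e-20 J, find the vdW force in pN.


Convert to SI: R = 61 nm = 6.1e-08 m, d = 16 nm = 1.6e-08 m
F = A * R / (6 * d^2)
F = 1.36e-20 * 6.1e-08 / (6 * (1.6e-08)^2)
F = 5.40104e-13 N = 0.54 pN

0.54


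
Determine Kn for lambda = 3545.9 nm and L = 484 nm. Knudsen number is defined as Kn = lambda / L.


Knudsen number Kn = lambda / L
Kn = 3545.9 / 484
Kn = 7.3262

7.3262


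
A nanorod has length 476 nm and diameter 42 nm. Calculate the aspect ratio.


Aspect ratio AR = length / diameter
AR = 476 / 42
AR = 11.33

11.33


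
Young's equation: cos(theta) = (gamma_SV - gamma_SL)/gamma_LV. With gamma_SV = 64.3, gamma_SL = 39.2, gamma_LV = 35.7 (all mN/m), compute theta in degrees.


cos(theta) = (gamma_SV - gamma_SL) / gamma_LV
cos(theta) = (64.3 - 39.2) / 35.7
cos(theta) = 0.703081
theta = arccos(0.703081) = 45.33 degrees

45.33
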